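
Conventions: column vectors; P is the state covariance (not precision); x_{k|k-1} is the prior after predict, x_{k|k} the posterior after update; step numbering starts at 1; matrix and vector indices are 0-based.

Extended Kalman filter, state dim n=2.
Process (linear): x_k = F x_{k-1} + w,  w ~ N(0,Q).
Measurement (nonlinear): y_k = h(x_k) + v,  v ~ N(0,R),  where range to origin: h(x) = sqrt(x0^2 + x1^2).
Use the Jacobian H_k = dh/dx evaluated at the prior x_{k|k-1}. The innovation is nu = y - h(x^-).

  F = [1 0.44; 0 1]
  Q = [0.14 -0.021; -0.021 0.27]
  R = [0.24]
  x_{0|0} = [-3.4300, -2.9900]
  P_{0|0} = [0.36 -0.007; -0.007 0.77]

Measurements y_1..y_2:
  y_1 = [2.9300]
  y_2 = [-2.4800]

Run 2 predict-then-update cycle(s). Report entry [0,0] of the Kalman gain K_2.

K[0,0] = -0.5323

step 1: x^-=[-4.7456, -2.9900]  P^-=[0.6429 0.3108; 0.3108 1.0400]  H_jac=[-0.8461 -0.5331]  S=[1.2761]  K=[-0.5561; -0.6405]  nu=[-2.6790]  x^+=[-3.2558, -1.2741]  P^+=[0.2483 -0.1437; -0.1437 0.5165]
step 2: x^-=[-3.8164, -1.2741]  P^-=[0.3618 0.0625; 0.0625 0.7865]  H_jac=[-0.9485 -0.3167]  S=[0.6820]  K=[-0.5323; -0.4522]  nu=[-6.5035]  x^+=[-0.3548, 1.6666]  P^+=[0.1686 -0.1016; -0.1016 0.6470]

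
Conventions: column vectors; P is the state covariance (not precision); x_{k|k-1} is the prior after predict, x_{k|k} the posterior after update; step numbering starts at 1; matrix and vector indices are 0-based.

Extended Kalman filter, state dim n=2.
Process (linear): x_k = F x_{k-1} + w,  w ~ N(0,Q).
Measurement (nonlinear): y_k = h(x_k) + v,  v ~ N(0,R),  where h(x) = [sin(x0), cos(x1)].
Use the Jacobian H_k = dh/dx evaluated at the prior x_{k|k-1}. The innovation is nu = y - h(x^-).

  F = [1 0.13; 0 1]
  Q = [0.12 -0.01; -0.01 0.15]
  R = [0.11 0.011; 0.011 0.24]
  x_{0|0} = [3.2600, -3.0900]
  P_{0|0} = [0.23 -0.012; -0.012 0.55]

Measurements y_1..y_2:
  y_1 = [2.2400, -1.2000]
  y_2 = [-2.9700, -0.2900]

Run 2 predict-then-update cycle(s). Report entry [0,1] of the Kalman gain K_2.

step 1: x^-=[2.8583, -3.0900]  P^-=[0.3562 0.0495; 0.0495 0.7000]  H_jac=[-0.9601 0.0000; 0.0000 0.0516]  S=[0.4383 0.0085; 0.0085 0.2419]  K=[-0.7809 0.0382; -0.1114 0.1532]  nu=[1.9605, -0.2013]  x^+=[1.3197, -3.3393]  P^+=[0.0890 0.0110; 0.0110 0.6892]
step 2: x^-=[0.8856, -3.3393]  P^-=[0.2235 0.0906; 0.0906 0.8392]  H_jac=[0.6328 0.0000; 0.0000 -0.1964]  S=[0.1995 -0.0003; -0.0003 0.2724]  K=[0.7089 -0.0647; 0.2866 -0.6048]  nu=[-3.7443, 0.6905]  x^+=[-1.8135, -4.8299]  P^+=[0.1221 0.0393; 0.0393 0.7231]

K[0,1] = -0.0647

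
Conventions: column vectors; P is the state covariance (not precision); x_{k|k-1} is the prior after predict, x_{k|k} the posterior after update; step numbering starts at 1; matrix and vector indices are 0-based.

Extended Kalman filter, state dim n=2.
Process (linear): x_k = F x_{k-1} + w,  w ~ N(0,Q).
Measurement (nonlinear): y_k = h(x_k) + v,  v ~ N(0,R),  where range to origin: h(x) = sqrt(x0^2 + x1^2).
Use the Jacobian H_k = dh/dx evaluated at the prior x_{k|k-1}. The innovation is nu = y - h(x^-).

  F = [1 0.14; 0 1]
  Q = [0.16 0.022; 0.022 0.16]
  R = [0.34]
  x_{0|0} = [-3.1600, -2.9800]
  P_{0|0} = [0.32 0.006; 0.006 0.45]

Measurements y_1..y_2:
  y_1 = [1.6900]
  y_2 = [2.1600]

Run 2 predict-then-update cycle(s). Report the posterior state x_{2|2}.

step 1: x^-=[-3.5772, -2.9800]  P^-=[0.4905 0.0910; 0.0910 0.6100]  H_jac=[-0.7683 -0.6401]  S=[0.9690]  K=[-0.4490; -0.4751]  nu=[-2.9658]  x^+=[-2.2454, -1.5709]  P^+=[0.2951 -0.1157; -0.1157 0.3913]
step 2: x^-=[-2.4653, -1.5709]  P^-=[0.4304 -0.0389; -0.0389 0.5513]  H_jac=[-0.8433 -0.5374]  S=[0.7700]  K=[-0.4442; -0.3421]  nu=[-0.7633]  x^+=[-2.1263, -1.3098]  P^+=[0.2785 -0.1559; -0.1559 0.4612]

x_post = [-2.1263, -1.3098]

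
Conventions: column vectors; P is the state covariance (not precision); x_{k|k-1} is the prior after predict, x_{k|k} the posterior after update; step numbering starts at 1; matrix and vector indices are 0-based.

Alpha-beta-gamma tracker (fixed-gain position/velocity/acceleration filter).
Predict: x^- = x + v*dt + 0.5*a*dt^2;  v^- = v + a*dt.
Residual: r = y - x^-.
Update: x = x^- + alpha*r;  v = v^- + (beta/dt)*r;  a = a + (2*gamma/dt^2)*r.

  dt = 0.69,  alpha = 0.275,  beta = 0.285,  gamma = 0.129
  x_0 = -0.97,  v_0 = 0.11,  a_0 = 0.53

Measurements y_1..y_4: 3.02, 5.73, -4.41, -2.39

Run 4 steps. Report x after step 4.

x_post = 3.8465

step 1: x_pred=-0.7679  r=3.7879  x^+=0.2737  v^+=2.0403  a^+=2.5827
step 2: x_pred=2.2964  r=3.4336  x^+=3.2406  v^+=5.2406  a^+=4.4434
step 3: x_pred=7.9144  r=-12.3244  x^+=4.5252  v^+=3.2160  a^+=-2.2352
step 4: x_pred=6.2121  r=-8.6021  x^+=3.8465  v^+=-1.8793  a^+=-6.8967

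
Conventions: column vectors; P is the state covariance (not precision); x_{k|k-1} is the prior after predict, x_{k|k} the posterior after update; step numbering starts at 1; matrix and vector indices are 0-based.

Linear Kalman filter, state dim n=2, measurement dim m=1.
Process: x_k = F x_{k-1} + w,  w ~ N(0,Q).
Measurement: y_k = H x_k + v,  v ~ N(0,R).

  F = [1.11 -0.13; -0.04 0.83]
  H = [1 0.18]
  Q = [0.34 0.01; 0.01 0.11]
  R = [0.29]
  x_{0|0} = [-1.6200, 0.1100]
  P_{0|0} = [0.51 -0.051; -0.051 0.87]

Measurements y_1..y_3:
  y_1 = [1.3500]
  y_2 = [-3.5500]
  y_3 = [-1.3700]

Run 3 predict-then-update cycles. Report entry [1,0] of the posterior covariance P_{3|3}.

P_post[1,0] = -0.1248

step 1: x^-=[-1.8125, 0.1561]  P^-=[0.9978 -0.1538; -0.1538 0.7135]  S=[1.2556]  K=[0.7727; -0.0202]  nu=[3.1344]  x^+=[0.6093, 0.0929]  P^+=[0.2482 -0.1342; -0.1342 0.7130]
step 2: x^-=[0.6643, 0.0527]  P^-=[0.6966 -0.2023; -0.2023 0.6105]  S=[0.9336]  K=[0.7072; -0.0990]  nu=[-4.2238]  x^+=[-2.3227, 0.4707]  P^+=[0.2297 -0.1369; -0.1369 0.6014]
step 3: x^-=[-2.6394, 0.4836]  P^-=[0.6727 -0.1920; -0.1920 0.5337]  S=[0.9109]  K=[0.7006; -0.1053]  nu=[1.1823]  x^+=[-1.8111, 0.3592]  P^+=[0.2256 -0.1248; -0.1248 0.5237]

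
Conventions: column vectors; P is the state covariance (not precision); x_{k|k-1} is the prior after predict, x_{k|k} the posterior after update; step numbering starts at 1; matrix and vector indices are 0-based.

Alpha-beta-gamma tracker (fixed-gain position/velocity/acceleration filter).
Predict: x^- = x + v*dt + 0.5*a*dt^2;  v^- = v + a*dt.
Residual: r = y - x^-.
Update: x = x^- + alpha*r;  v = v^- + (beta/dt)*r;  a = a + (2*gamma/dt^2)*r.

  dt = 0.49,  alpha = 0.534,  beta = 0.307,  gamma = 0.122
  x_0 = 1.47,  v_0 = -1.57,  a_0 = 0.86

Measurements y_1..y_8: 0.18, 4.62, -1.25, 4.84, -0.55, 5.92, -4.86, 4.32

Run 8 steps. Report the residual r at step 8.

step 1: x_pred=0.8039  r=-0.6239  x^+=0.4708  v^+=-1.5395  a^+=0.2259
step 2: x_pred=-0.2565  r=4.8765  x^+=2.3476  v^+=1.6264  a^+=5.1816
step 3: x_pred=3.7666  r=-5.0166  x^+=1.0877  v^+=1.0224  a^+=0.0836
step 4: x_pred=1.5987  r=3.2413  x^+=3.3296  v^+=3.0941  a^+=3.3775
step 5: x_pred=5.2511  r=-5.8011  x^+=2.1533  v^+=1.1145  a^+=-2.5179
step 6: x_pred=2.3972  r=3.5228  x^+=4.2784  v^+=2.0879  a^+=1.0622
step 7: x_pred=5.4289  r=-10.2889  x^+=-0.0654  v^+=-3.8380  a^+=-9.3939
step 8: x_pred=-3.0737  r=7.3937  x^+=0.8745  v^+=-3.8086  a^+=-1.8801

resid = 7.3937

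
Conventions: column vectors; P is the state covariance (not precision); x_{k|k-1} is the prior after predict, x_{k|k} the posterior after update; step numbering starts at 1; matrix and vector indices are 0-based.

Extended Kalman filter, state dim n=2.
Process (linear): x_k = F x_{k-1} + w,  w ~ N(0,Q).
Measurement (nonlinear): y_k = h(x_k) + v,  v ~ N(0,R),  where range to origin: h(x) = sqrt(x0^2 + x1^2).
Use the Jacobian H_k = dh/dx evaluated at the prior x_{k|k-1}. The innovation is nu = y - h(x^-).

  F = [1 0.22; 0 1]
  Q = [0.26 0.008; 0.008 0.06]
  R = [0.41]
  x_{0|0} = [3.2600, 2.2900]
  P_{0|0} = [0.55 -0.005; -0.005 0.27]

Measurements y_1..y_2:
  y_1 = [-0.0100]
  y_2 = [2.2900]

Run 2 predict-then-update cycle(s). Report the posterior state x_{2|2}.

x_post = [1.4407, 1.5409]

step 1: x^-=[3.7638, 2.2900]  P^-=[0.8209 0.0624; 0.0624 0.3300]  H_jac=[0.8543 0.5198]  S=[1.1537]  K=[0.6360; 0.1949]  nu=[-4.4157]  x^+=[0.9555, 1.4294]  P^+=[0.3543 -0.0806; -0.0806 0.2862]
step 2: x^-=[1.2700, 1.4294]  P^-=[0.5926 -0.0096; -0.0096 0.3462]  H_jac=[0.6642 0.7476]  S=[0.8553]  K=[0.4518; 0.2951]  nu=[0.3779]  x^+=[1.4407, 1.5409]  P^+=[0.4181 -0.1237; -0.1237 0.2717]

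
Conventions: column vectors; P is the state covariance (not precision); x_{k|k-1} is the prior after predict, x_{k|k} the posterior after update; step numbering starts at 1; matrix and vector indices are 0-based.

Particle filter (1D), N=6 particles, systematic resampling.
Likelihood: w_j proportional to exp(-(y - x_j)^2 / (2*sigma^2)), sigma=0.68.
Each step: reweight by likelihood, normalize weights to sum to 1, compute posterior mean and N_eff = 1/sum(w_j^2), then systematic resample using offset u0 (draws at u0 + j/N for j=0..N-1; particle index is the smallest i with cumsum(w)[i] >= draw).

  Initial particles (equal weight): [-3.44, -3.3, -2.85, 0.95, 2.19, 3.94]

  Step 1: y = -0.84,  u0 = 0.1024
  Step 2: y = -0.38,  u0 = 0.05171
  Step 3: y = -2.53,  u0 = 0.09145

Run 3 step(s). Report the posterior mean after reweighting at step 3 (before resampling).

step 1: w=[0.0145, 0.0312, 0.2747, 0.6785, 0.0011, 0.0000]  mean=-0.2891  Neff=1.8622  idx=[2, 2, 3, 3, 3, 3]
step 2: w=[0.0023, 0.0023, 0.2489, 0.2489, 0.2489, 0.2489]  mean=0.9325  Neff=4.0369  idx=[2, 2, 3, 4, 4, 5]
step 3: w=[0.1667, 0.1667, 0.1667, 0.1667, 0.1667, 0.1667]  mean=0.9500  Neff=6.0000  idx=[0, 1, 2, 3, 4, 5]

post_mean = 0.9500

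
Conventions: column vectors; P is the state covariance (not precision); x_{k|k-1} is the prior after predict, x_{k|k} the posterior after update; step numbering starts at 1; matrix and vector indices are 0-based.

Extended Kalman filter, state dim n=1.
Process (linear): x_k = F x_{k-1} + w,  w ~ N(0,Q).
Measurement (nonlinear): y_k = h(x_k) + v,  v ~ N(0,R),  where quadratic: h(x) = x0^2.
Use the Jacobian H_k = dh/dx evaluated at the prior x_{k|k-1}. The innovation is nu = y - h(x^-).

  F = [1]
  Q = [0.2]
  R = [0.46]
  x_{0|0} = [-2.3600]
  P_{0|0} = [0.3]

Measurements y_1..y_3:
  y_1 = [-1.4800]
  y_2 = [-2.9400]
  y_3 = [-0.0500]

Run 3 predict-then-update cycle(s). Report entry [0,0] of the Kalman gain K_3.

K[0,0] = 0.3301

step 1: x^-=[-2.3600]  P^-=[0.5000]  H_jac=[-4.7200]  S=[11.5992]  K=[-0.2035]  nu=[-7.0496]  x^+=[-0.9257]  P^+=[0.0198]
step 2: x^-=[-0.9257]  P^-=[0.2198]  H_jac=[-1.8513]  S=[1.2135]  K=[-0.3354]  nu=[-3.7969]  x^+=[0.3478]  P^+=[0.0833]
step 3: x^-=[0.3478]  P^-=[0.2833]  H_jac=[0.6955]  S=[0.5971]  K=[0.3301]  nu=[-0.1709]  x^+=[0.2913]  P^+=[0.2183]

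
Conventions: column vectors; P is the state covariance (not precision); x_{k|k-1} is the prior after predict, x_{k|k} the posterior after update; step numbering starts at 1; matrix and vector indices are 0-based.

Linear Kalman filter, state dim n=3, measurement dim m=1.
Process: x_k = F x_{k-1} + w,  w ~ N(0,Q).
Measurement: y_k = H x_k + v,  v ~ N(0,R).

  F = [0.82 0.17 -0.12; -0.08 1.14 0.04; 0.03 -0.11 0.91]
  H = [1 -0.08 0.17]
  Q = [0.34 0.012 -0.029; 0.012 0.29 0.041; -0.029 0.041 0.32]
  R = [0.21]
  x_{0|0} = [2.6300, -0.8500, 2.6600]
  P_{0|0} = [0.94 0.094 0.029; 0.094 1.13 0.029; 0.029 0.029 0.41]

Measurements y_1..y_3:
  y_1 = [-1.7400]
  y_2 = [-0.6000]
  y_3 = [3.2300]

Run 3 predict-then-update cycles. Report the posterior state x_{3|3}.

x_post = [1.8821, 1.3975, 1.2699]

step 1: x^-=[1.6929, -1.0730, 2.5930]  P^-=[1.0299 0.2514 -0.0534; 0.2514 1.7505 -0.0561; -0.0534 -0.0561 0.6692]  S=[1.2136]  K=[0.8246; 0.0839; 0.0535]  nu=[-3.9596]  x^+=[-1.5721, -1.4052, 2.3813]  P^+=[0.2047 0.1674 -0.1069; 0.1674 1.7420 -0.0616; -0.1069 -0.0616 0.6657]
step 2: x^-=[-1.8138, -1.3809, 2.2744]  P^-=[0.6078 0.4907 -0.2332; 0.4907 2.5208 -0.2024; -0.2332 -0.2024 0.8979]  S=[0.7076]  K=[0.7475; 0.3598; -0.0909]  nu=[0.7166]  x^+=[-1.2781, -1.1231, 2.2093]  P^+=[0.2125 0.3004 -0.1851; 0.3004 2.4292 -0.1793; -0.1851 -0.1793 0.8921]
step 3: x^-=[-1.5041, -1.0897, 2.0956]  P^-=[0.6934 0.7567 -0.3597; 0.7567 3.3798 -0.3907; -0.3597 -0.3907 1.1121]  S=[0.7244]  K=[0.7892; 0.5797; -0.1924]  nu=[4.2906]  x^+=[1.8821, 1.3975, 1.2699]  P^+=[0.2422 0.4253 -0.2497; 0.4253 3.1364 -0.3099; -0.2497 -0.3099 1.0853]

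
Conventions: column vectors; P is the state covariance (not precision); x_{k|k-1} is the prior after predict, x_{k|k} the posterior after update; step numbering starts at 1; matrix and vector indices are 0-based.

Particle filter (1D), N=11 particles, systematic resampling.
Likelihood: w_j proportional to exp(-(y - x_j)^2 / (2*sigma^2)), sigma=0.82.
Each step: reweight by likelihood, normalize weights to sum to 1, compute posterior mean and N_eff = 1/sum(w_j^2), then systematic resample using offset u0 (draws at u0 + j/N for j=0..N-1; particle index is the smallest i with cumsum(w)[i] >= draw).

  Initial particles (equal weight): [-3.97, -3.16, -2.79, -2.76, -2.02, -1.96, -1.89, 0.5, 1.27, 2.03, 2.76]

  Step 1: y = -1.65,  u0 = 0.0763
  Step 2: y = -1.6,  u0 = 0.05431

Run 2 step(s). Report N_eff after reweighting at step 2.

N_eff = 10.2832

step 1: w=[0.0048, 0.0482, 0.0999, 0.1050, 0.2372, 0.2445, 0.2516, 0.0084, 0.0005, 0.0000, 0.0000]  mean=-2.1687  Neff=4.9331  idx=[2, 3, 4, 4, 4, 5, 5, 5, 6, 6, 6]
step 2: w=[0.0392, 0.0414, 0.0987, 0.0987, 0.0987, 0.1021, 0.1021, 0.1021, 0.1057, 0.1057, 0.1057]  mean=-2.0212  Neff=10.2832  idx=[1, 2, 3, 4, 5, 6, 7, 8, 8, 9, 10]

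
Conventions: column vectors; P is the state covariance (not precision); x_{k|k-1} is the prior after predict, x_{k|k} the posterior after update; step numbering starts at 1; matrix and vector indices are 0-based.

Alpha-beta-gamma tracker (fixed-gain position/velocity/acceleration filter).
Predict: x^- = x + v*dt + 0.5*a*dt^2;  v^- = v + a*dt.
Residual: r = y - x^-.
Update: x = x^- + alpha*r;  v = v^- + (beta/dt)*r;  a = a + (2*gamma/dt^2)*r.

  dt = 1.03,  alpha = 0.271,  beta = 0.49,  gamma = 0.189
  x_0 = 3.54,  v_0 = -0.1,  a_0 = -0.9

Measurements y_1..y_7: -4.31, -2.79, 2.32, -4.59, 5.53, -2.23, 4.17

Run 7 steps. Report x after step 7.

step 1: x_pred=2.9596  r=-7.2696  x^+=0.9895  v^+=-4.4854  a^+=-3.4902
step 2: x_pred=-5.4817  r=2.6917  x^+=-4.7523  v^+=-6.7997  a^+=-2.5311
step 3: x_pred=-13.0986  r=15.4186  x^+=-8.9201  v^+=-2.0717  a^+=2.9626
step 4: x_pred=-9.4825  r=4.8925  x^+=-8.1566  v^+=3.3073  a^+=4.7058
step 5: x_pred=-2.2540  r=7.7840  x^+=-0.1445  v^+=11.8572  a^+=7.4792
step 6: x_pred=16.0358  r=-18.2658  x^+=11.0857  v^+=10.8713  a^+=0.9711
step 7: x_pred=22.7983  r=-18.6283  x^+=17.7500  v^+=3.0095  a^+=-5.6662

x_post = 17.7500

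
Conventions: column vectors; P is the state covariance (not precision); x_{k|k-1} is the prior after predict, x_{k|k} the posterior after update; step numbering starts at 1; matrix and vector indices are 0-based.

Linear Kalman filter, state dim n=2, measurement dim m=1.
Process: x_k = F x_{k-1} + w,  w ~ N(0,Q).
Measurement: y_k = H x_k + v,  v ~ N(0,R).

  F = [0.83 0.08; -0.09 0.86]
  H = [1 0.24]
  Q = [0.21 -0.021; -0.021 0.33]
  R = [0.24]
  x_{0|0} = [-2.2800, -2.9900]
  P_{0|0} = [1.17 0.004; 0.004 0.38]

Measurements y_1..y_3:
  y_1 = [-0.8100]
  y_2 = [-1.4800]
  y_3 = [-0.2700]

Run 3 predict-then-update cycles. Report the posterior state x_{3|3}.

x_post = [-0.3722, -1.3430]

step 1: x^-=[-2.1316, -2.3662]  P^-=[1.0190 -0.0794; -0.0794 0.6199]  S=[1.2566]  K=[0.7958; 0.0552]  nu=[1.8895]  x^+=[-0.6280, -2.2619]  P^+=[0.2233 -0.1346; -0.1346 0.6161]
step 2: x^-=[-0.7022, -1.8887]  P^-=[0.3499 -0.0904; -0.0904 0.8083]  S=[0.5931]  K=[0.5534; 0.1747]  nu=[-0.3245]  x^+=[-0.8818, -1.9454]  P^+=[0.1683 -0.1477; -0.1477 0.7902]
step 3: x^-=[-0.8875, -1.5937]  P^-=[0.3114 -0.0836; -0.0836 0.9387]  S=[0.5653]  K=[0.5153; 0.2506]  nu=[1.0000]  x^+=[-0.3722, -1.3430]  P^+=[0.1613 -0.1566; -0.1566 0.9032]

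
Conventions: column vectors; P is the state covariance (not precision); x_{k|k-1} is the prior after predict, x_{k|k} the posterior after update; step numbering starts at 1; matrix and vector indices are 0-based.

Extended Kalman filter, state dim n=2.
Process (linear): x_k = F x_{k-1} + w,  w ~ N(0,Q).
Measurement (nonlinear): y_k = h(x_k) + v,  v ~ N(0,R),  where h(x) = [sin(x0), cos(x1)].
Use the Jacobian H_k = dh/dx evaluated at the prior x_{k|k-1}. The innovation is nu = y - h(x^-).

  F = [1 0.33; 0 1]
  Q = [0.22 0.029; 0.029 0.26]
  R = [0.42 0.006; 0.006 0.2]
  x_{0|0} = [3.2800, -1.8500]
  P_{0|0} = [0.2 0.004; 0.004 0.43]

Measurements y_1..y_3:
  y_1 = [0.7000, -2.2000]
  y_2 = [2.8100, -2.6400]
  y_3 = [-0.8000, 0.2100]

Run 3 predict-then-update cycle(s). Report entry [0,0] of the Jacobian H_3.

H_jac[0,0] = 0.3442

step 1: x^-=[2.6695, -1.8500]  P^-=[0.4695 0.1749; 0.1749 0.6900]  H_jac=[-0.8906 0.0000; 0.0000 0.9613]  S=[0.7924 -0.1437; -0.1437 0.8376]  K=[-0.5070 0.1137; -0.0546 0.7825]  nu=[0.2452, -1.9244]  x^+=[2.3263, -3.3693]  P^+=[0.2383 0.0205; 0.0205 0.1625]
step 2: x^-=[1.2145, -3.3693]  P^-=[0.4896 0.1031; 0.1031 0.4225]  H_jac=[0.3488 0.0000; 0.0000 -0.2257]  S=[0.4796 -0.0021; -0.0021 0.2215]  K=[0.3557 -0.1017; 0.0731 -0.4298]  nu=[1.8728, -1.6658]  x^+=[2.0499, -2.5165]  P^+=[0.4265 0.0806; 0.0806 0.3789]
step 3: x^-=[1.2195, -2.5165]  P^-=[0.7409 0.2346; 0.2346 0.6389]  H_jac=[0.3442 0.0000; 0.0000 0.5852]  S=[0.5078 0.0533; 0.0533 0.4188]  K=[0.4741 0.2676; 0.0663 0.8843]  nu=[-1.7389, 1.0209]  x^+=[0.6682, -1.7290]  P^+=[0.5833 0.0963; 0.0963 0.3029]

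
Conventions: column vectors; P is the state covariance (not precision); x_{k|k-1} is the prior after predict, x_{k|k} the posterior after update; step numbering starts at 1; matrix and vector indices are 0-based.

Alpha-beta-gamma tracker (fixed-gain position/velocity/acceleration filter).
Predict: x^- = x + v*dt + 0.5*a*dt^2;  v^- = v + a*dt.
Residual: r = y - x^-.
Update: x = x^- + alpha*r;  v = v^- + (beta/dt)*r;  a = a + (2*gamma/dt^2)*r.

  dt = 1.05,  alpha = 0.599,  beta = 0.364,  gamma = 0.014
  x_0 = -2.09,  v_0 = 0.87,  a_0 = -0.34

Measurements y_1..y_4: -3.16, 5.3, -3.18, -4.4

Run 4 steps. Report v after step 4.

v_post = -2.1230

step 1: x_pred=-1.3639  r=-1.7961  x^+=-2.4398  v^+=-0.1096  a^+=-0.3856
step 2: x_pred=-2.7675  r=8.0675  x^+=2.0649  v^+=2.2822  a^+=-0.1807
step 3: x_pred=4.3616  r=-7.5416  x^+=-0.1558  v^+=-0.5220  a^+=-0.3723
step 4: x_pred=-0.9091  r=-3.4909  x^+=-3.0002  v^+=-2.1230  a^+=-0.4609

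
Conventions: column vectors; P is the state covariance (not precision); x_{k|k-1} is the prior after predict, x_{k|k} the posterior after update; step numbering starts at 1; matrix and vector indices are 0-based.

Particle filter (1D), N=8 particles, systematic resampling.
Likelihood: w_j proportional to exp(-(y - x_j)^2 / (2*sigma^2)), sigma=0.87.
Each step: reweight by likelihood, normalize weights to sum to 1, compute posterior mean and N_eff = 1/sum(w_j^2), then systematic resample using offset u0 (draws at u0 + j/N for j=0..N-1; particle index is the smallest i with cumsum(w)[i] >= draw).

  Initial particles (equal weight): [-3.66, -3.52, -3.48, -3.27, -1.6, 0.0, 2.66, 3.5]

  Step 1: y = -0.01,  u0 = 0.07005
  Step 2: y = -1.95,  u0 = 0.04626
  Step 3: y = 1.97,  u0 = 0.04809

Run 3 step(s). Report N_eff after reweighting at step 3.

N_eff = 3.0287

step 1: w=[0.0001, 0.0002, 0.0003, 0.0007, 0.1570, 0.8339, 0.0075, 0.0002]  mean=-0.2351  Neff=1.3889  idx=[4, 5, 5, 5, 5, 5, 5, 5]
step 2: w=[0.6189, 0.0544, 0.0544, 0.0544, 0.0544, 0.0544, 0.0544, 0.0544]  mean=-0.9903  Neff=2.4763  idx=[0, 0, 0, 0, 0, 1, 4, 6]
step 3: w=[0.0010, 0.0010, 0.0010, 0.0010, 0.0010, 0.3317, 0.3317, 0.3317]  mean=-0.0076  Neff=3.0287  idx=[5, 5, 5, 6, 6, 7, 7, 7]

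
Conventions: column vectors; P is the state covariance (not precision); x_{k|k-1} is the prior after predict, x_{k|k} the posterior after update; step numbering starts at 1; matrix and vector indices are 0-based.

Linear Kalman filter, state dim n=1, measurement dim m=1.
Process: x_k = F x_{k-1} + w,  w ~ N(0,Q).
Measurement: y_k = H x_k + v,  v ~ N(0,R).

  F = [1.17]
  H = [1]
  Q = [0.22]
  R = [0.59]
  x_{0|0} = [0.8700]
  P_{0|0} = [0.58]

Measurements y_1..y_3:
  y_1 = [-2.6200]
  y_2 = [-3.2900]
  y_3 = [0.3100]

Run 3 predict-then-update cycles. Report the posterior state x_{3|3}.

x_post = [-1.2032]

step 1: x^-=[1.0179]  P^-=[1.0140]  S=[1.6040]  K=[0.6322]  nu=[-3.6379]  x^+=[-1.2818]  P^+=[0.3730]
step 2: x^-=[-1.4998]  P^-=[0.7306]  S=[1.3206]  K=[0.5532]  nu=[-1.7902]  x^+=[-2.4902]  P^+=[0.3264]
step 3: x^-=[-2.9135]  P^-=[0.6668]  S=[1.2568]  K=[0.5306]  nu=[3.2235]  x^+=[-1.2032]  P^+=[0.3130]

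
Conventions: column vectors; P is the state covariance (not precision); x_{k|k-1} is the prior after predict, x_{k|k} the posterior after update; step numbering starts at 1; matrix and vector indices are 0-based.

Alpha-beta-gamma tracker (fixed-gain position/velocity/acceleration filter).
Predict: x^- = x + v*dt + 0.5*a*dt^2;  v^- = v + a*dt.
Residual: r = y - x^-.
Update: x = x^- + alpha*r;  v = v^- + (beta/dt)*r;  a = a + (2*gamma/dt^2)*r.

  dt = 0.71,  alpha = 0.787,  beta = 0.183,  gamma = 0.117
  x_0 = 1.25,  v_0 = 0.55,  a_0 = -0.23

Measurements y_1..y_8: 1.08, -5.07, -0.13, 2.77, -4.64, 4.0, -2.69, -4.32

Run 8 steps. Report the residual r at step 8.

step 1: x_pred=1.5825  r=-0.5025  x^+=1.1870  v^+=0.2572  a^+=-0.4633
step 2: x_pred=1.2529  r=-6.3229  x^+=-3.7232  v^+=-1.7014  a^+=-3.3983
step 3: x_pred=-5.7878  r=5.6578  x^+=-1.3351  v^+=-2.6560  a^+=-0.7720
step 4: x_pred=-3.4154  r=6.1854  x^+=1.4525  v^+=-1.6098  a^+=2.0992
step 5: x_pred=0.8387  r=-5.4787  x^+=-3.4730  v^+=-1.5314  a^+=-0.4439
step 6: x_pred=-4.6723  r=8.6723  x^+=2.1528  v^+=0.3886  a^+=3.5817
step 7: x_pred=3.3315  r=-6.0215  x^+=-1.4074  v^+=1.3796  a^+=0.7866
step 8: x_pred=-0.2297  r=-4.0903  x^+=-3.4488  v^+=0.8838  a^+=-1.1122

resid = -4.0903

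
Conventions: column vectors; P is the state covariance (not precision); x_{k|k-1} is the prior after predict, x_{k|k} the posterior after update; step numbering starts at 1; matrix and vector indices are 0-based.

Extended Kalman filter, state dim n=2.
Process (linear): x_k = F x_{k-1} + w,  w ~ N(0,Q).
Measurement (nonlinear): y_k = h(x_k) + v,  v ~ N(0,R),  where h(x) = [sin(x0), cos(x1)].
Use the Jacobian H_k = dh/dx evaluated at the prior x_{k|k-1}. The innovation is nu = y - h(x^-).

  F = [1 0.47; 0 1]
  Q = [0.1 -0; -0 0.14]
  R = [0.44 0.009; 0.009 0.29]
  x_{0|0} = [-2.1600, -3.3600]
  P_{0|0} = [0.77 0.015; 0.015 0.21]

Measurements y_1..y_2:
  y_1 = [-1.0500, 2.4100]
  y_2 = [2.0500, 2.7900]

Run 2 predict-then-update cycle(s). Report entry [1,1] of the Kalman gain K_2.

step 1: x^-=[-3.7392, -3.3600]  P^-=[0.9305 0.1137; 0.1137 0.3500]  H_jac=[-0.8267 0.0000; 0.0000 -0.2167]  S=[1.0759 0.0294; 0.0294 0.3064]  K=[-0.7146 -0.0119; -0.0808 -0.2397]  nu=[-1.6127, 3.3862]  x^+=[-2.6271, -4.0415]  P^+=[0.3805 0.0456; 0.0456 0.3242]
step 2: x^-=[-4.5266, -4.0415]  P^-=[0.5950 0.1980; 0.1980 0.4642]  H_jac=[-0.1848 0.0000; 0.0000 -0.7833]  S=[0.4603 0.0377; 0.0377 0.5748]  K=[-0.2179 -0.2555; -0.0279 -0.6308]  nu=[1.0672, 3.4117]  x^+=[-5.6310, -6.2232]  P^+=[0.5314 0.0971; 0.0971 0.2339]

K[1,1] = -0.6308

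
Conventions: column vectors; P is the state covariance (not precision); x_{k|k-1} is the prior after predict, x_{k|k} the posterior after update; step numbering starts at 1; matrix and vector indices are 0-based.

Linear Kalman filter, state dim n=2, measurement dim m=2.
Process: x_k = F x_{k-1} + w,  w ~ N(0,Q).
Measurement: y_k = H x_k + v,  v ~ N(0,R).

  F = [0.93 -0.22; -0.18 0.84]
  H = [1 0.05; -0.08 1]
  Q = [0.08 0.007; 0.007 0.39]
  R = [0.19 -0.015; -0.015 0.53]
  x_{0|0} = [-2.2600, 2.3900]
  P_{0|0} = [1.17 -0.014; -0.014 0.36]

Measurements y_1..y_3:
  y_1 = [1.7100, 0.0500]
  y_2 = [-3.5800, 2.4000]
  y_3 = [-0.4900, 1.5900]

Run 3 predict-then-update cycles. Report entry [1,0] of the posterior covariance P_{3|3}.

P_post[1,0] = -0.0269

step 1: x^-=[-2.6276, 2.4144]  P^-=[1.1151 -0.2669; -0.2669 0.6862]  S=[1.2801 -0.3357; -0.3357 1.2660]  K=[0.8457 -0.0570; -0.0377 0.5488]  nu=[4.2169, -2.5746]  x^+=[1.0854, 0.8422]  P^+=[0.1630 -0.0299; -0.0299 0.2891]
step 2: x^-=[0.8242, 0.5120]  P^-=[0.2472 -0.0982; -0.0982 0.6083]  S=[0.4289 -0.1022; -0.1022 1.1556]  K=[0.5522 -0.0533; -0.0317 0.5304]  nu=[-4.4298, 1.9539]  x^+=[-1.7262, 1.6889]  P^+=[0.1071 -0.0279; -0.0279 0.2793]
step 3: x^-=[-1.9769, 1.7294]  P^-=[0.1976 -0.0855; -0.0855 0.5990]  S=[0.3806 -0.0860; -0.0860 1.1440]  K=[0.4964 -0.0512; -0.0267 0.5276]  nu=[1.4004, -0.2975]  x^+=[-1.2664, 1.5350]  P^+=[0.0964 -0.0269; -0.0269 0.2779]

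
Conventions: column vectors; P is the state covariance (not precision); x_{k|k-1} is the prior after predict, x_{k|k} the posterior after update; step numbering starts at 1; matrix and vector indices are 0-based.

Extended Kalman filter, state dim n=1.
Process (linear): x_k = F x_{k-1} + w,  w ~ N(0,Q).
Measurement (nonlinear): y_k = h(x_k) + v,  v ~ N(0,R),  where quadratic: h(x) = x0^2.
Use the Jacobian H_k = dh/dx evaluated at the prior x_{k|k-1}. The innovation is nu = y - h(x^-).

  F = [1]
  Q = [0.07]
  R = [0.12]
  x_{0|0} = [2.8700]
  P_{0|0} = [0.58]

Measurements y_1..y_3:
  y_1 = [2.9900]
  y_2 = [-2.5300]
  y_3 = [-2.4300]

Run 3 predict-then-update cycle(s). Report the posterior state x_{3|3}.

x_post = [-0.5492]

step 1: x^-=[2.8700]  P^-=[0.6500]  H_jac=[5.7400]  S=[21.5359]  K=[0.1732]  nu=[-5.2469]  x^+=[1.9610]  P^+=[0.0036]
step 2: x^-=[1.9610]  P^-=[0.0736]  H_jac=[3.9220]  S=[1.2525]  K=[0.2305]  nu=[-6.3755]  x^+=[0.4912]  P^+=[0.0071]
step 3: x^-=[0.4912]  P^-=[0.0771]  H_jac=[0.9823]  S=[0.1944]  K=[0.3895]  nu=[-2.6712]  x^+=[-0.5492]  P^+=[0.0476]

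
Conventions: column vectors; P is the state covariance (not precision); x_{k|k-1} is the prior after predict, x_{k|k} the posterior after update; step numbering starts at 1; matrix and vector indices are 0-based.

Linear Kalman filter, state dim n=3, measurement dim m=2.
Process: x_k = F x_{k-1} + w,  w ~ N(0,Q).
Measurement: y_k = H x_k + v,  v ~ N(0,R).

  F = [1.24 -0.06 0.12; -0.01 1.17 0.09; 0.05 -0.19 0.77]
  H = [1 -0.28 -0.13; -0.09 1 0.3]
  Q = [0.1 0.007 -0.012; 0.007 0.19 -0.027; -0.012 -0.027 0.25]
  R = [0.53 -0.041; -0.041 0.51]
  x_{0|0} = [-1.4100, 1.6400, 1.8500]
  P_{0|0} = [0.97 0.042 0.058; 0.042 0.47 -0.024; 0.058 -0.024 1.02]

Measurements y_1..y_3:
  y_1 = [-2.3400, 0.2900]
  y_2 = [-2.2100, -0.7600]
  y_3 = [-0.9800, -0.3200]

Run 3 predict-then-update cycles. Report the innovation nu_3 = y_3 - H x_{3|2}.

innov = [1.8920, -0.5321]

step 1: x^-=[-1.6248, 2.0994, 1.0424]  P^-=[1.6192 0.0371 0.1951; 0.0371 0.8356 -0.0801; 0.1951 -0.0801 0.8848]  S=[2.1523 -0.3392; -0.3392 1.3731]  K=[0.7595 0.1512; 0.0064 0.5902; 0.0696 0.1394]  nu=[0.0081, -2.2684]  x^+=[-1.9615, 0.7607, 0.7268]  P^+=[0.4241 0.0566 0.0919; 0.0566 0.3598 -0.1798; 0.0919 -0.1798 0.8543]
step 2: x^-=[-2.3907, 0.9750, 0.3171]  P^-=[0.7873 0.0537 0.1845; 0.0537 0.6501 -0.2038; 0.1845 -0.2038 0.8292]  S=[1.2894 -0.1701; -0.1701 1.0992]  K=[0.5971 0.1271; -0.0091 0.5300; 0.1094 0.0427]  nu=[0.4949, -2.0453]  x^+=[-2.3551, -0.1135, 0.2838]  P^+=[0.3356 0.0402 0.1010; 0.0402 0.3396 -0.2176; 0.1010 -0.2176 0.8133]
step 3: x^-=[-2.8795, -0.0837, 0.1223]  P^-=[0.6562 0.0280 0.1903; 0.0280 0.6145 -0.2365; 0.1903 -0.2365 0.8160]  S=[1.1658 -0.1653; -0.1653 1.0461]  K=[0.5508 0.1119; -0.0244 0.5134; 0.1308 0.0122]  nu=[1.8920, -0.5321]  x^+=[-1.8969, -0.4031, 0.3633]  P^+=[0.3098 0.0298 0.1084; 0.0298 0.3340 -0.2283; 0.1084 -0.2283 0.7964]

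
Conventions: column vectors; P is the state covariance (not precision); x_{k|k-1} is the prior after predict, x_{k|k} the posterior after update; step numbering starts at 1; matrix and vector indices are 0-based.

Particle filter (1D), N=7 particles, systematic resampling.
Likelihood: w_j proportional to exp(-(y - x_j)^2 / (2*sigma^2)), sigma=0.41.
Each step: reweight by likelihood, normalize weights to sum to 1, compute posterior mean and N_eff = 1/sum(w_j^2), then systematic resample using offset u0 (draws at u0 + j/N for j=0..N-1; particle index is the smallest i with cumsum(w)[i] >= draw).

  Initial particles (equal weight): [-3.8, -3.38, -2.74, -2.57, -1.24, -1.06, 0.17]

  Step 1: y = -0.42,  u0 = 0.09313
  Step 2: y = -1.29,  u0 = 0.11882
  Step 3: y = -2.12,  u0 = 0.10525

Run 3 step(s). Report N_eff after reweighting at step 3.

N_eff = 5.4107

step 1: w=[0.0000, 0.0000, 0.0000, 0.0000, 0.1721, 0.3762, 0.4517]  mean=-0.5354  Neff=2.6656  idx=[4, 5, 5, 5, 6, 6, 6]
step 2: w=[0.2787, 0.2399, 0.2399, 0.2399, 0.0005, 0.0005, 0.0005]  mean=-1.1083  Neff=3.9938  idx=[0, 0, 1, 2, 2, 3, 3]
step 3: w=[0.2653, 0.2653, 0.0939, 0.0939, 0.0939, 0.0939, 0.0939]  mean=-1.1555  Neff=5.4107  idx=[0, 0, 1, 2, 3, 5, 6]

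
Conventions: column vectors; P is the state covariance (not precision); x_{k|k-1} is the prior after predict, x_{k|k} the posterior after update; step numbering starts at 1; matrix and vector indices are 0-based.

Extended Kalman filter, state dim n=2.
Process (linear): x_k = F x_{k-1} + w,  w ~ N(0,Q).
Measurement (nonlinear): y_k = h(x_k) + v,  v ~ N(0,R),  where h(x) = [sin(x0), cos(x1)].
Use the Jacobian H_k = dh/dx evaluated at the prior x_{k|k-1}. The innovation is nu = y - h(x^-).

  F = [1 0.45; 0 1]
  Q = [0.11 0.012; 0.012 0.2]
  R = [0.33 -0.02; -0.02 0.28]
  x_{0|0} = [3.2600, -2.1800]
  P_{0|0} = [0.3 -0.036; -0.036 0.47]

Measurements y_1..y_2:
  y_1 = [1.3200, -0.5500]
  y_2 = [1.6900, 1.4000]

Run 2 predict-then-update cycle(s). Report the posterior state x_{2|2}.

step 1: x^-=[2.2790, -2.1800]  P^-=[0.4728 0.1875; 0.1875 0.6700]  H_jac=[-0.6505 0.0000; 0.0000 0.8201]  S=[0.5300 -0.1200; -0.1200 0.7306]  K=[-0.5531 0.1196; -0.0621 0.7419]  nu=[0.5605, 0.0222]  x^+=[1.9717, -2.1983]  P^+=[0.2843 0.0543; 0.0543 0.2548]
step 2: x^-=[0.9824, -2.1983]  P^-=[0.4948 0.1810; 0.1810 0.4548]  H_jac=[0.5550 0.0000; 0.0000 0.8095]  S=[0.4824 0.0613; 0.0613 0.5780]  K=[0.5444 0.1957; 0.1290 0.6232]  nu=[0.8582, 1.9872]  x^+=[1.8385, -0.8491]  P^+=[0.3166 0.0542; 0.0542 0.2124]

x_post = [1.8385, -0.8491]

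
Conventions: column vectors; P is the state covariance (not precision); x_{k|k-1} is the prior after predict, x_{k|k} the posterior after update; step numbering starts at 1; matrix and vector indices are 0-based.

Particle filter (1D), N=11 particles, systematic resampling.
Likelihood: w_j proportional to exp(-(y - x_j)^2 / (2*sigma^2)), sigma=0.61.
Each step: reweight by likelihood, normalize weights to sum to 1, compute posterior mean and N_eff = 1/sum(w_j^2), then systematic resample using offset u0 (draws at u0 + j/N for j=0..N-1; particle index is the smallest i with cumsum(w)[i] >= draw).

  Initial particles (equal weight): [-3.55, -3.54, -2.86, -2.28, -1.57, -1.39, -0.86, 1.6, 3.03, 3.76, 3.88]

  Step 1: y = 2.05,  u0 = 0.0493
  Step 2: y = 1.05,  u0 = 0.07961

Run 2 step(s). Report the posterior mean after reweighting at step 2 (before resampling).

post_mean = 1.6041

step 1: w=[0.0000, 0.0000, 0.0000, 0.0000, 0.0000, 0.0000, 0.0000, 0.7135, 0.2577, 0.0184, 0.0104]  mean=2.0320  Neff=1.7364  idx=[7, 7, 7, 7, 7, 7, 7, 7, 8, 8, 8]
step 2: w=[0.1246, 0.1246, 0.1246, 0.1246, 0.1246, 0.1246, 0.1246, 0.1246, 0.0010, 0.0010, 0.0010]  mean=1.6041  Neff=8.0463  idx=[0, 1, 2, 2, 3, 4, 5, 5, 6, 7, 7]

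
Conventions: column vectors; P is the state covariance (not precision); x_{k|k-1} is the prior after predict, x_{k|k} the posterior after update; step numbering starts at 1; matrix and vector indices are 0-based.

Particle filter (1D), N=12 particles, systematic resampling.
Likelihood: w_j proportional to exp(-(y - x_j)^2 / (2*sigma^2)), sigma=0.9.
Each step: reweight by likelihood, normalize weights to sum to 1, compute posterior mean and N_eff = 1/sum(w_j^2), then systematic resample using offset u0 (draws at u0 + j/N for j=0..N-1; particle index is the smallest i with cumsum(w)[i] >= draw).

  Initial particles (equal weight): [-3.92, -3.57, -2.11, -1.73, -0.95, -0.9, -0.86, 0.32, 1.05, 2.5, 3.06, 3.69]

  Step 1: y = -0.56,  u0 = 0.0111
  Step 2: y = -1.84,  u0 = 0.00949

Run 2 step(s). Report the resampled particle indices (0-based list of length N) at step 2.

resampled_idx = [0, 0, 1, 1, 2, 3, 4, 5, 6, 7, 8, 9]

step 1: w=[0.0002, 0.0009, 0.0531, 0.1005, 0.2130, 0.2179, 0.2213, 0.1451, 0.0472, 0.0007, 0.0001, 0.0000]  mean=-0.7806  Neff=5.6173  idx=[2, 3, 4, 4, 4, 5, 5, 6, 6, 6, 7, 7]
step 2: w=[0.1423, 0.1477, 0.0913, 0.0913, 0.0913, 0.0863, 0.0863, 0.0823, 0.0823, 0.0823, 0.0084, 0.0084]  mean=-1.1782  Neff=9.7644  idx=[0, 0, 1, 1, 2, 3, 4, 5, 6, 7, 8, 9]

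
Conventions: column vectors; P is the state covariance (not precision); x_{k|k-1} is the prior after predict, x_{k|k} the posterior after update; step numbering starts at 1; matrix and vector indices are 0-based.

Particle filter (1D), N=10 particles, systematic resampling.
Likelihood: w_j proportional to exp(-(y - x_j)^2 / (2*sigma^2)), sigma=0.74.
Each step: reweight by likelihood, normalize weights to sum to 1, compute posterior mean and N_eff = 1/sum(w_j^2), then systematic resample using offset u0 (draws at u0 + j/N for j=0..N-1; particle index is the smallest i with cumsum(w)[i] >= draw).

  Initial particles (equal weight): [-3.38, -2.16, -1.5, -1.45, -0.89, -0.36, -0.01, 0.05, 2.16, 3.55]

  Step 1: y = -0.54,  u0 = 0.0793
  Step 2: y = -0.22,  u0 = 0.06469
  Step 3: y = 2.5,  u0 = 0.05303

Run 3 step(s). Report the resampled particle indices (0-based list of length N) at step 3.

step 1: w=[0.0001, 0.0209, 0.0989, 0.1077, 0.2051, 0.2227, 0.1775, 0.1669, 0.0003, 0.0000]  mean=-0.6055  Neff=5.7870  idx=[2, 3, 4, 4, 5, 5, 6, 6, 7, 7]
step 2: w=[0.0296, 0.0332, 0.0878, 0.0878, 0.1299, 0.1299, 0.1271, 0.1271, 0.1238, 0.1238]  mean=-0.3326  Neff=8.7647  idx=[2, 3, 4, 4, 5, 6, 7, 8, 8, 9]
step 3: w=[0.0013, 0.0013, 0.0277, 0.0277, 0.0277, 0.1540, 0.1540, 0.2021, 0.2021, 0.2021]  mean=-0.0051  Neff=5.8055  idx=[3, 5, 6, 6, 7, 7, 8, 8, 9, 9]

resampled_idx = [3, 5, 6, 6, 7, 7, 8, 8, 9, 9]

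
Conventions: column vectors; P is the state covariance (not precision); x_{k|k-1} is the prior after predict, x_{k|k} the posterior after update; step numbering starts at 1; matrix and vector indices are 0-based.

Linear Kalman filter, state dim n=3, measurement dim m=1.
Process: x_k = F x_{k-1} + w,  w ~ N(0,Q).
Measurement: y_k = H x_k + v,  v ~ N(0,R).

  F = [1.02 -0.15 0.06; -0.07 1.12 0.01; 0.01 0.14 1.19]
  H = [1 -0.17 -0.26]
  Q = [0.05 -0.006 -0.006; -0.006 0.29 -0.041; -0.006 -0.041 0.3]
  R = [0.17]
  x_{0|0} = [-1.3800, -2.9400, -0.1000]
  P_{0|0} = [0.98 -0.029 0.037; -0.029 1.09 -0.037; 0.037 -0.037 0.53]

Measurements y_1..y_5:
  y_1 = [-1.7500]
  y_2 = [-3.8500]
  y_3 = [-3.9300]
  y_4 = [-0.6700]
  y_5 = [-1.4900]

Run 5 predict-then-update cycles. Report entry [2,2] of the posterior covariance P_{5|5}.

P_post[2,2] = 6.2936

step 1: x^-=[-0.9726, -3.1972, -0.5444]  P^-=[1.1101 -0.2944 0.0661; -0.2944 1.6658 0.0830; 0.0661 0.0830 1.0605]  S=[1.4730]  K=[0.7759; -0.4068; -0.1519]  nu=[-1.4625]  x^+=[-2.1074, -2.6023, -0.3222]  P^+=[0.2232 0.1705 0.2397; 0.1705 1.4221 -0.0080; 0.2397 -0.0080 1.0265]
step 2: x^-=[-1.7785, -2.7703, -0.7689]  P^-=[0.2952 -0.0627 0.3563; -0.0627 2.0478 0.1637; 0.3563 0.1637 1.7850]  S=[0.4956]  K=[0.4303; -0.9148; -0.2738]  nu=[-2.7423]  x^+=[-2.9586, -0.2616, -0.0181]  P^+=[0.2035 0.1324 0.4146; 0.1324 1.6330 0.0396; 0.4146 0.0396 1.7479]
step 3: x^-=[-2.9796, -0.0860, -0.0878]  P^-=[0.3142 -0.1361 0.6021; -0.1361 2.3192 0.2542; 0.6021 0.2542 2.8306]  S=[0.4983]  K=[0.3629; -1.1970; -0.3554]  nu=[-0.9879]  x^+=[-3.3381, 1.0965, 0.2633]  P^+=[0.2486 0.0804 0.6664; 0.0804 1.6052 0.0422; 0.6664 0.0422 2.7677]
step 4: x^-=[-3.5535, 1.4643, 0.4334]  P^-=[0.4109 -0.1923 0.9738; -0.1923 2.2925 0.2445; 0.9738 0.2445 4.2809]  S=[0.5172]  K=[0.3682; -1.2483; -0.3495]  nu=[3.2452]  x^+=[-2.3586, -2.5866, -0.7008]  P^+=[0.3408 0.0454 1.0404; 0.0454 1.4865 0.0188; 1.0404 0.0188 4.2178]
step 5: x^-=[-2.0598, -2.7389, -1.2196]  P^-=[0.5663 -0.2177 1.5341; -0.2177 2.1487 0.1806; 1.5341 0.1806 6.3331]  S=[0.5188]  K=[0.3941; -1.2142; -0.2761]  nu=[-0.2129]  x^+=[-2.1437, -2.4804, -1.1609]  P^+=[0.4857 0.0306 1.5905; 0.0306 1.3837 0.0067; 1.5905 0.0067 6.2936]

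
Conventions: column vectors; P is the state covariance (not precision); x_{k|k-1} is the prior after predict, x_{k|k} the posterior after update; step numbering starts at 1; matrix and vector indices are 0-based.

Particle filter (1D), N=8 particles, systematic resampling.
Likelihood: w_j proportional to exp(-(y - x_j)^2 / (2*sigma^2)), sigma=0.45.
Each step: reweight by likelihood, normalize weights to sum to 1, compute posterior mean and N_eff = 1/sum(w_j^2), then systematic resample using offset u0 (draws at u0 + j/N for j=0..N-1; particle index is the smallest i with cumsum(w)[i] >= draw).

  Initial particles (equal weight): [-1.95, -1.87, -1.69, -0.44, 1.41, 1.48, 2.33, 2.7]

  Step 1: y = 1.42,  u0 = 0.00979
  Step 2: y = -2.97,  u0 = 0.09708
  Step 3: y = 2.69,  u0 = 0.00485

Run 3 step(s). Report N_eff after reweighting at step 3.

N_eff = 7.6765

step 1: w=[0.0000, 0.0000, 0.0000, 0.0001, 0.4676, 0.4636, 0.0605, 0.0082]  mean=1.5085  Neff=2.2868  idx=[4, 4, 4, 4, 5, 5, 5, 5]
step 2: w=[0.2054, 0.2054, 0.2054, 0.2054, 0.0446, 0.0446, 0.0446, 0.0446]  mean=1.4225  Neff=5.6605  idx=[0, 1, 1, 2, 2, 3, 4, 7]
step 3: w=[0.1102, 0.1102, 0.1102, 0.1102, 0.1102, 0.1102, 0.1694, 0.1694]  mean=1.4337  Neff=7.6765  idx=[0, 1, 2, 3, 4, 5, 6, 7]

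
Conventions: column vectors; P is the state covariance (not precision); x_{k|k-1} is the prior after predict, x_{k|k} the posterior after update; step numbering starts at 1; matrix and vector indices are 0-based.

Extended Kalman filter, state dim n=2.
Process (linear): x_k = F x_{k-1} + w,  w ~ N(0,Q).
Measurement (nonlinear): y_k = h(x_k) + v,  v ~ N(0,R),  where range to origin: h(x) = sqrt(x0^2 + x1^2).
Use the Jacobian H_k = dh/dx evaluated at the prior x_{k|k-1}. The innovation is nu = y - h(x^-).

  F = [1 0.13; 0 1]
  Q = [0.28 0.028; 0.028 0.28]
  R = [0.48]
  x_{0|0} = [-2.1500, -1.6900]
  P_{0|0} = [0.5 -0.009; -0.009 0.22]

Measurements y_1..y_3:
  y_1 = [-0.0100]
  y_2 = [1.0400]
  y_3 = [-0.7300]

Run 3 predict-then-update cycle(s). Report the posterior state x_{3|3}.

x_post = [-0.1026, -0.0635]

step 1: x^-=[-2.3697, -1.6900]  P^-=[0.7814 0.0476; 0.0476 0.5000]  H_jac=[-0.8142 -0.5806]  S=[1.2115]  K=[-0.5479; -0.2716]  nu=[-2.9206]  x^+=[-0.7695, -0.8967]  P^+=[0.4177 -0.1327; -0.1327 0.4106]
step 2: x^-=[-0.8860, -0.8967]  P^-=[0.6701 -0.0513; -0.0513 0.6906]  H_jac=[-0.7029 -0.7113]  S=[1.1092]  K=[-0.3917; -0.4104]  nu=[-0.2206]  x^+=[-0.7996, -0.8062]  P^+=[0.4999 -0.2296; -0.2296 0.5038]
step 3: x^-=[-0.9044, -0.8062]  P^-=[0.7287 -0.1361; -0.1361 0.7838]  H_jac=[-0.7465 -0.6654]  S=[1.0979]  K=[-0.4130; -0.3825]  nu=[-1.9416]  x^+=[-0.1026, -0.0635]  P^+=[0.5415 -0.3096; -0.3096 0.6232]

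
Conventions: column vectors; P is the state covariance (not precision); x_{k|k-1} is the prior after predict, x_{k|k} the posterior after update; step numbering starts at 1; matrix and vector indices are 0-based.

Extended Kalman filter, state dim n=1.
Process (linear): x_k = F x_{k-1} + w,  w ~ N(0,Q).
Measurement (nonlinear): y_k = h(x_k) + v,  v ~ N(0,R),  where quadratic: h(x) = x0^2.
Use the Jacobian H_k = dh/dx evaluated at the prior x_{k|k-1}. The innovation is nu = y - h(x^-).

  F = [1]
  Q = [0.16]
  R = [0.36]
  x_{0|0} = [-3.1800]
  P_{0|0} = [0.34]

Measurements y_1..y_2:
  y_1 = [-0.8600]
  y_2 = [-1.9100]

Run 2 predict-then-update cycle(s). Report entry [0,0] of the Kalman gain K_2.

K[0,0] = -0.2711

step 1: x^-=[-3.1800]  P^-=[0.5000]  H_jac=[-6.3600]  S=[20.5848]  K=[-0.1545]  nu=[-10.9724]  x^+=[-1.4850]  P^+=[0.0087]
step 2: x^-=[-1.4850]  P^-=[0.1687]  H_jac=[-2.9699]  S=[1.8484]  K=[-0.2711]  nu=[-4.1151]  x^+=[-0.3692]  P^+=[0.0329]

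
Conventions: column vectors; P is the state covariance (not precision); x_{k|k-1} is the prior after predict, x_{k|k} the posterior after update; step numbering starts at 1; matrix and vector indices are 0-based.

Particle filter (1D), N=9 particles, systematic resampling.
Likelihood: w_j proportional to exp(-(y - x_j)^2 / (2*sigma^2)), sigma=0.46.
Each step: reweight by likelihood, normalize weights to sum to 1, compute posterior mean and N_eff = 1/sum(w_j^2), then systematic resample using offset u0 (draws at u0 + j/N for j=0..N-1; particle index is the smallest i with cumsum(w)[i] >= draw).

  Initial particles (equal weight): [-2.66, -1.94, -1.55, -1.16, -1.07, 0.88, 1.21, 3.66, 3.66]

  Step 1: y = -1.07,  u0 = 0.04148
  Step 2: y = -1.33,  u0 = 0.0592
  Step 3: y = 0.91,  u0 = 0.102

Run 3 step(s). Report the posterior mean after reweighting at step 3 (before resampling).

post_mean = -1.0988

step 1: w=[0.0009, 0.0612, 0.2124, 0.3592, 0.3662, 0.0000, 0.0000, 0.0000, 0.0000]  mean=-1.2589  Neff=3.2054  idx=[1, 2, 2, 3, 3, 3, 4, 4, 4]
step 2: w=[0.0549, 0.1180, 0.1180, 0.1236, 0.1236, 0.1236, 0.1128, 0.1128, 0.1128]  mean=-1.2644  Neff=8.7079  idx=[1, 1, 2, 3, 4, 5, 6, 7, 8]
step 3: w=[0.0015, 0.0015, 0.0015, 0.0986, 0.0986, 0.0986, 0.2332, 0.2332, 0.2332]  mean=-1.0988  Neff=5.1984  idx=[3, 5, 6, 6, 7, 7, 8, 8, 8]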